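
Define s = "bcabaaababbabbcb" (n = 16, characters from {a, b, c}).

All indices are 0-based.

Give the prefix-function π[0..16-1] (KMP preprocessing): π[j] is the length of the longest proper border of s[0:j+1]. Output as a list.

[0, 0, 0, 1, 0, 0, 0, 1, 0, 1, 1, 0, 1, 1, 2, 1]

π[0] = 0
j=1 s[j]='c': π[1]=0 (border '')
j=2 s[j]='a': π[2]=0 (border '')
j=3 s[j]='b': π[3]=1 (border 'b')
j=4 s[j]='a': k: 1→0; π[4]=0 (border '')
j=5 s[j]='a': π[5]=0 (border '')
j=6 s[j]='a': π[6]=0 (border '')
j=7 s[j]='b': π[7]=1 (border 'b')
j=8 s[j]='a': k: 1→0; π[8]=0 (border '')
j=9 s[j]='b': π[9]=1 (border 'b')
j=10 s[j]='b': k: 1→0; π[10]=1 (border 'b')
j=11 s[j]='a': k: 1→0; π[11]=0 (border '')
j=12 s[j]='b': π[12]=1 (border 'b')
j=13 s[j]='b': k: 1→0; π[13]=1 (border 'b')
j=14 s[j]='c': π[14]=2 (border 'bc')
j=15 s[j]='b': k: 2→0; π[15]=1 (border 'b')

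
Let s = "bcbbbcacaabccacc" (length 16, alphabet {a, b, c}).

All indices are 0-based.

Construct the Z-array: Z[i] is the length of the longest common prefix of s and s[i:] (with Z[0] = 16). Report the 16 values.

[16, 0, 1, 1, 2, 0, 0, 0, 0, 0, 2, 0, 0, 0, 0, 0]

Z[0]=16
i=1: outside box; Z[1]=0
i=2: outside box; Z[2]=1 scan→box=[2,3)
i=3: outside box; Z[3]=1 scan→box=[3,4)
i=4: outside box; Z[4]=2 scan→box=[4,6)
i=5: min(r-i=1, Z[1]=0)=0; Z[5]=0
i=6: outside box; Z[6]=0
i=7: outside box; Z[7]=0
i=8: outside box; Z[8]=0
i=9: outside box; Z[9]=0
i=10: outside box; Z[10]=2 scan→box=[10,12)
i=11: min(r-i=1, Z[1]=0)=0; Z[11]=0
i=12: outside box; Z[12]=0
i=13: outside box; Z[13]=0
i=14: outside box; Z[14]=0
i=15: outside box; Z[15]=0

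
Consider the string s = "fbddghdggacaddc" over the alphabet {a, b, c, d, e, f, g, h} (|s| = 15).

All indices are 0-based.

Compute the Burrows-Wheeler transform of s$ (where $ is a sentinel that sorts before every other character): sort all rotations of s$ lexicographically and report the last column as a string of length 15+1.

rank  rotation          last
    0  $fbddghdggacaddc  c
    1  acaddc$fbddghdgg  g
    2  addc$fbddghdggac  c
    3  bddghdggacaddc$f  f
    4  c$fbddghdggacadd  d
    5  caddc$fbddghdgga  a
    6  dc$fbddghdggacad  d
    7  ddc$fbddghdggaca  a
    8  ddghdggacaddc$fb  b
    9  dggacaddc$fbddgh  h
   10  dghdggacaddc$fbd  d
   11  fbddghdggacaddc$  $
   12  gacaddc$fbddghdg  g
   13  ggacaddc$fbddghd  d
   14  ghdggacaddc$fbdd  d
   15  hdggacaddc$fbddg  g

cgcfdadabhd$gddg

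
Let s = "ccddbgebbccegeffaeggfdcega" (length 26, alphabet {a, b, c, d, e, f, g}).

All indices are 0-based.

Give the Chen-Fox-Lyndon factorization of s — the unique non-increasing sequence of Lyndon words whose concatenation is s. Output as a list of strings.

["ccdd", "bge", "bbccegeff", "aeggfdceg", "a"]

emit factor 1: 'ccdd' (i=0, period=4)
emit factor 2: 'bge' (i=4, period=3)
emit factor 3: 'bbccegeff' (i=7, period=9)
emit factor 4: 'aeggfdceg' (i=16, period=9)
emit factor 5: 'a' (i=25, period=1)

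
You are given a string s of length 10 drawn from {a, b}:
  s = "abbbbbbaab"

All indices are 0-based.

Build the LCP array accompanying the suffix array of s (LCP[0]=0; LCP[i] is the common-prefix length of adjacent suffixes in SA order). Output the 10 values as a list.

[0, 1, 2, 0, 1, 1, 2, 3, 4, 5]

rank→(start, suffix):
  0 → (7, 'aab')
  1 → (8, 'ab')
  2 → (0, 'abbbbbbaab')
  3 → (9, 'b')
  4 → (6, 'baab')
  5 → (5, 'bbaab')
  6 → (4, 'bbbaab')
  7 → (3, 'bbbbaab')
  8 → (2, 'bbbbbaab')
  9 → (1, 'bbbbbbaab')

SA = [7, 8, 0, 9, 6, 5, 4, 3, 2, 1]
rank  pair      lcp
   1  s[7:],s[8:]  1  'a'
   2  s[8:],s[0:]  2  'ab'
   3  s[0:],s[9:]  0  ''
   4  s[9:],s[6:]  1  'b'
   5  s[6:],s[5:]  1  'b'
   6  s[5:],s[4:]  2  'bb'
   7  s[4:],s[3:]  3  'bbb'
   8  s[3:],s[2:]  4  'bbbb'
   9  s[2:],s[1:]  5  'bbbbb'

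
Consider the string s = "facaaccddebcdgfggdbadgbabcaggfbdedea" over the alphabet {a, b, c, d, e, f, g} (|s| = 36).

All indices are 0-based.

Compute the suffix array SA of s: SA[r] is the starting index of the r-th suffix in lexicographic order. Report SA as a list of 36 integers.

[35, 3, 23, 1, 4, 19, 26, 22, 18, 24, 10, 30, 2, 25, 5, 6, 11, 17, 7, 33, 8, 31, 20, 12, 34, 9, 32, 0, 29, 14, 21, 16, 28, 13, 15, 27]

rank | idx | suffix
   0 |  35 | a
   1 |   3 | aaccddebcdgfggdbadgbabcaggfbdedea
   2 |  23 | abcaggfbdedea
   3 |   1 | acaaccddebcdgfggdbadgbabcaggfbdedea
   4 |   4 | accddebcdgfggdbadgbabcaggfbdedea
   5 |  19 | adgbabcaggfbdedea
   6 |  26 | aggfbdedea
   7 |  22 | babcaggfbdedea
   8 |  18 | badgbabcaggfbdedea
   9 |  24 | bcaggfbdedea
  10 |  10 | bcdgfggdbadgbabcaggfbdedea
  11 |  30 | bdedea
  12 |   2 | caaccddebcdgfggdbadgbabcaggfbdedea
  13 |  25 | caggfbdedea
  14 |   5 | ccddebcdgfggdbadgbabcaggfbdedea
  15 |   6 | cddebcdgfggdbadgbabcaggfbdedea
  16 |  11 | cdgfggdbadgbabcaggfbdedea
  17 |  17 | dbadgbabcaggfbdedea
  18 |   7 | ddebcdgfggdbadgbabcaggfbdedea
  19 |  33 | dea
  20 |   8 | debcdgfggdbadgbabcaggfbdedea
  21 |  31 | dedea
  22 |  20 | dgbabcaggfbdedea
  23 |  12 | dgfggdbadgbabcaggfbdedea
  24 |  34 | ea
  25 |   9 | ebcdgfggdbadgbabcaggfbdedea
  26 |  32 | edea
  27 |   0 | facaaccddebcdgfggdbadgbabcaggfbdedea
  28 |  29 | fbdedea
  29 |  14 | fggdbadgbabcaggfbdedea
  30 |  21 | gbabcaggfbdedea
  31 |  16 | gdbadgbabcaggfbdedea
  32 |  28 | gfbdedea
  33 |  13 | gfggdbadgbabcaggfbdedea
  34 |  15 | ggdbadgbabcaggfbdedea
  35 |  27 | ggfbdedea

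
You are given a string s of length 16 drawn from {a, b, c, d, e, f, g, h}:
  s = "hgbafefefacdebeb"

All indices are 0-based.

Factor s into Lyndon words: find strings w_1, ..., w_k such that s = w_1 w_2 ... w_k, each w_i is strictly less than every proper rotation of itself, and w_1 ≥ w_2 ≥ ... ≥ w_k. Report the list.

emit factor 1: 'h' (i=0, period=1)
emit factor 2: 'g' (i=1, period=1)
emit factor 3: 'b' (i=2, period=1)
emit factor 4: 'afefef' (i=3, period=6)
emit factor 5: 'acdebeb' (i=9, period=7)

["h", "g", "b", "afefef", "acdebeb"]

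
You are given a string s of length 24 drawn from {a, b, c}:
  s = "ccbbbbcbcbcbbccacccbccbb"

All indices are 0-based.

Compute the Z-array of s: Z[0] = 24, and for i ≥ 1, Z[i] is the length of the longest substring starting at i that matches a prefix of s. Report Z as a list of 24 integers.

[24, 1, 0, 0, 0, 0, 1, 0, 1, 0, 1, 0, 0, 2, 1, 0, 2, 3, 1, 0, 4, 1, 0, 0]

Z[0]=24
i=1: fresh scan; Z[1]=1 extend→box=[1,2)
i=2: fresh scan; Z[2]=0
i=3: fresh scan; Z[3]=0
i=4: fresh scan; Z[4]=0
i=5: fresh scan; Z[5]=0
i=6: fresh scan; Z[6]=1 extend→box=[6,7)
i=7: fresh scan; Z[7]=0
i=8: fresh scan; Z[8]=1 extend→box=[8,9)
i=9: fresh scan; Z[9]=0
i=10: fresh scan; Z[10]=1 extend→box=[10,11)
i=11: fresh scan; Z[11]=0
i=12: fresh scan; Z[12]=0
i=13: fresh scan; Z[13]=2 extend→box=[13,15)
i=14: min(r-i=1, Z[1]=1)=1; Z[14]=1
i=15: fresh scan; Z[15]=0
i=16: fresh scan; Z[16]=2 extend→box=[16,18)
i=17: min(r-i=1, Z[1]=1)=1; Z[17]=3 extend→box=[17,20)
i=18: min(r-i=2, Z[1]=1)=1; Z[18]=1
i=19: min(r-i=1, Z[2]=0)=0; Z[19]=0
i=20: fresh scan; Z[20]=4 extend→box=[20,24)
i=21: min(r-i=3, Z[1]=1)=1; Z[21]=1
i=22: min(r-i=2, Z[2]=0)=0; Z[22]=0
i=23: min(r-i=1, Z[3]=0)=0; Z[23]=0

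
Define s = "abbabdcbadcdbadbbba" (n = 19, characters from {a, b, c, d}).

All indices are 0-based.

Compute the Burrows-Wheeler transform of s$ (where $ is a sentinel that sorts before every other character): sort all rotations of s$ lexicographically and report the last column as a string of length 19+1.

rank  rotation              last
    0  $abbabdcbadcdbadbbba  a
    1  a$abbabdcbadcdbadbbb  b
    2  abbabdcbadcdbadbbba$  $
    3  abdcbadcdbadbbba$abb  b
    4  adbbba$abbabdcbadcdb  b
    5  adcdbadbbba$abbabdcb  b
    6  ba$abbabdcbadcdbadbb  b
    7  babdcbadcdbadbbba$ab  b
    8  badbbba$abbabdcbadcd  d
    9  badcdbadbbba$abbabdc  c
   10  bba$abbabdcbadcdbadb  b
   11  bbabdcbadcdbadbbba$a  a
   12  bbba$abbabdcbadcdbad  d
   13  bdcbadcdbadbbba$abba  a
   14  cbadcdbadbbba$abbabd  d
   15  cdbadbbba$abbabdcbad  d
   16  dbadbbba$abbabdcbadc  c
   17  dbbba$abbabdcbadcdba  a
   18  dcbadcdbadbbba$abbab  b
   19  dcdbadbbba$abbabdcba  a

ab$bbbbbdcbadaddcaba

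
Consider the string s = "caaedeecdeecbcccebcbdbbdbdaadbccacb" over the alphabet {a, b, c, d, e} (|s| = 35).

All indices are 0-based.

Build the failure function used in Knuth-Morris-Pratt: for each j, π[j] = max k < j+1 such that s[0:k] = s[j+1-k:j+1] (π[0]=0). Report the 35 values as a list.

[0, 0, 0, 0, 0, 0, 0, 1, 0, 0, 0, 1, 0, 1, 1, 1, 0, 0, 1, 0, 0, 0, 0, 0, 0, 0, 0, 0, 0, 0, 1, 1, 2, 1, 0]

π[0] = 0
j=1 s[j]='a': π[1]=0 (border '')
j=2 s[j]='a': π[2]=0 (border '')
j=3 s[j]='e': π[3]=0 (border '')
j=4 s[j]='d': π[4]=0 (border '')
j=5 s[j]='e': π[5]=0 (border '')
j=6 s[j]='e': π[6]=0 (border '')
j=7 s[j]='c': π[7]=1 (border 'c')
j=8 s[j]='d': k: 1→0; π[8]=0 (border '')
j=9 s[j]='e': π[9]=0 (border '')
j=10 s[j]='e': π[10]=0 (border '')
j=11 s[j]='c': π[11]=1 (border 'c')
j=12 s[j]='b': k: 1→0; π[12]=0 (border '')
j=13 s[j]='c': π[13]=1 (border 'c')
j=14 s[j]='c': k: 1→0; π[14]=1 (border 'c')
j=15 s[j]='c': k: 1→0; π[15]=1 (border 'c')
j=16 s[j]='e': k: 1→0; π[16]=0 (border '')
j=17 s[j]='b': π[17]=0 (border '')
j=18 s[j]='c': π[18]=1 (border 'c')
j=19 s[j]='b': k: 1→0; π[19]=0 (border '')
j=20 s[j]='d': π[20]=0 (border '')
j=21 s[j]='b': π[21]=0 (border '')
j=22 s[j]='b': π[22]=0 (border '')
j=23 s[j]='d': π[23]=0 (border '')
j=24 s[j]='b': π[24]=0 (border '')
j=25 s[j]='d': π[25]=0 (border '')
j=26 s[j]='a': π[26]=0 (border '')
j=27 s[j]='a': π[27]=0 (border '')
j=28 s[j]='d': π[28]=0 (border '')
j=29 s[j]='b': π[29]=0 (border '')
j=30 s[j]='c': π[30]=1 (border 'c')
j=31 s[j]='c': k: 1→0; π[31]=1 (border 'c')
j=32 s[j]='a': π[32]=2 (border 'ca')
j=33 s[j]='c': k: 2→0; π[33]=1 (border 'c')
j=34 s[j]='b': k: 1→0; π[34]=0 (border '')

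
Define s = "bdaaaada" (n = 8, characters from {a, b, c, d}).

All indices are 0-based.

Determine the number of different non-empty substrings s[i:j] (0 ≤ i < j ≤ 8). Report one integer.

27

rank→(start, suffix):
  0 → (7, 'a')
  1 → (2, 'aaaada')
  2 → (3, 'aaada')
  3 → (4, 'aada')
  4 → (5, 'ada')
  5 → (0, 'bdaaaada')
  6 → (6, 'da')
  7 → (1, 'daaaada')

SA = [7, 2, 3, 4, 5, 0, 6, 1]
[i] adj suffixes → lcp
  [1] 7/2 → 1 ('a')
  [2] 2/3 → 3 ('aaa')
  [3] 3/4 → 2 ('aa')
  [4] 4/5 → 1 ('a')
  [5] 5/0 → 0 ('')
  [6] 0/6 → 0 ('')
  [7] 6/1 → 2 ('da')

n(n+1)/2 = 8·9/2 = 36
Σ LCP = 0 + 1 + 3 + 2 + 1 + 0 + 0 + 2 = 9
distinct = 36 − 9 = 27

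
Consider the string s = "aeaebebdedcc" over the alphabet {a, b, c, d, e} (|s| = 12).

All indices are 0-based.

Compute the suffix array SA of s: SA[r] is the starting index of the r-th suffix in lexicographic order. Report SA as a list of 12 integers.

rank→(start, suffix):
  0 → (0, 'aeaebebdedcc')
  1 → (2, 'aebebdedcc')
  2 → (6, 'bdedcc')
  3 → (4, 'bebdedcc')
  4 → (11, 'c')
  5 → (10, 'cc')
  6 → (9, 'dcc')
  7 → (7, 'dedcc')
  8 → (1, 'eaebebdedcc')
  9 → (5, 'ebdedcc')
  10 → (3, 'ebebdedcc')
  11 → (8, 'edcc')

[0, 2, 6, 4, 11, 10, 9, 7, 1, 5, 3, 8]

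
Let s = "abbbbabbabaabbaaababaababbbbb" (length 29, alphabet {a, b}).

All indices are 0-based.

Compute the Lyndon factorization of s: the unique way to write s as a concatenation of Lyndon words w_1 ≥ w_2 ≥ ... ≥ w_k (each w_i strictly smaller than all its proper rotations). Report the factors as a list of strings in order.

emit factor 1: 'abbbb' (i=0, period=5)
emit factor 2: 'abb' (i=5, period=3)
emit factor 3: 'ab' (i=8, period=2)
emit factor 4: 'aabb' (i=10, period=4)
emit factor 5: 'aaababaababbbbb' (i=14, period=15)

["abbbb", "abb", "ab", "aabb", "aaababaababbbbb"]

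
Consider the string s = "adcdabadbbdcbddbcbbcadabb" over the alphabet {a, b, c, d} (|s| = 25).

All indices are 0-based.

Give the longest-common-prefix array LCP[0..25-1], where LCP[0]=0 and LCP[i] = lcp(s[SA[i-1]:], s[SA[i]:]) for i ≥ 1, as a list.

[0, 2, 1, 2, 2, 0, 1, 1, 2, 2, 1, 2, 1, 2, 0, 1, 2, 1, 0, 3, 1, 2, 1, 2, 1]

rank→(start, suffix):
  0 → (4, 'abadbbdcbddbcbbcadabb')
  1 → (22, 'abb')
  2 → (20, 'adabb')
  3 → (6, 'adbbdcbddbcbbcadabb')
  4 → (0, 'adcdabadbbdcbddbcbbcadabb')
  5 → (24, 'b')
  6 → (5, 'badbbdcbddbcbbcadabb')
  7 → (23, 'bb')
  8 → (17, 'bbcadabb')
  9 → (8, 'bbdcbddbcbbcadabb')
  10 → (18, 'bcadabb')
  11 → (15, 'bcbbcadabb')
  12 → (9, 'bdcbddbcbbcadabb')
  13 → (12, 'bddbcbbcadabb')
  14 → (19, 'cadabb')
  15 → (16, 'cbbcadabb')
  16 → (11, 'cbddbcbbcadabb')
  17 → (2, 'cdabadbbdcbddbcbbcadabb')
  18 → (3, 'dabadbbdcbddbcbbcadabb')
  19 → (21, 'dabb')
  20 → (7, 'dbbdcbddbcbbcadabb')
  21 → (14, 'dbcbbcadabb')
  22 → (10, 'dcbddbcbbcadabb')
  23 → (1, 'dcdabadbbdcbddbcbbcadabb')
  24 → (13, 'ddbcbbcadabb')

SA = [4, 22, 20, 6, 0, 24, 5, 23, 17, 8, 18, 15, 9, 12, 19, 16, 11, 2, 3, 21, 7, 14, 10, 1, 13]
rank  pair      lcp
   1  s[4:],s[22:]  2  'ab'
   2  s[22:],s[20:]  1  'a'
   3  s[20:],s[6:]  2  'ad'
   4  s[6:],s[0:]  2  'ad'
   5  s[0:],s[24:]  0  ''
   6  s[24:],s[5:]  1  'b'
   7  s[5:],s[23:]  1  'b'
   8  s[23:],s[17:]  2  'bb'
   9  s[17:],s[8:]  2  'bb'
  10  s[8:],s[18:]  1  'b'
  11  s[18:],s[15:]  2  'bc'
  12  s[15:],s[9:]  1  'b'
  13  s[9:],s[12:]  2  'bd'
  14  s[12:],s[19:]  0  ''
  15  s[19:],s[16:]  1  'c'
  16  s[16:],s[11:]  2  'cb'
  17  s[11:],s[2:]  1  'c'
  18  s[2:],s[3:]  0  ''
  19  s[3:],s[21:]  3  'dab'
  20  s[21:],s[7:]  1  'd'
  21  s[7:],s[14:]  2  'db'
  22  s[14:],s[10:]  1  'd'
  23  s[10:],s[1:]  2  'dc'
  24  s[1:],s[13:]  1  'd'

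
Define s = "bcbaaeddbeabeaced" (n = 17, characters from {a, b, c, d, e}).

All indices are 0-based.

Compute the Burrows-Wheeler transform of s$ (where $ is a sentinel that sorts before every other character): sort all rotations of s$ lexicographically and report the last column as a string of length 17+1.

dbeeac$dabaedebbca

rank  rotation            last
    0  $bcbaaeddbeabeaced  d
    1  aaeddbeabeaced$bcb  b
    2  abeaced$bcbaaeddbe  e
    3  aced$bcbaaeddbeabe  e
    4  aeddbeabeaced$bcba  a
    5  baaeddbeabeaced$bc  c
    6  bcbaaeddbeabeaced$  $
    7  beabeaced$bcbaaedd  d
    8  beaced$bcbaaeddbea  a
    9  cbaaeddbeabeaced$b  b
   10  ced$bcbaaeddbeabea  a
   11  d$bcbaaeddbeabeace  e
   12  dbeabeaced$bcbaaed  d
   13  ddbeabeaced$bcbaae  e
   14  eabeaced$bcbaaeddb  b
   15  eaced$bcbaaeddbeab  b
   16  ed$bcbaaeddbeabeac  c
   17  eddbeabeaced$bcbaa  a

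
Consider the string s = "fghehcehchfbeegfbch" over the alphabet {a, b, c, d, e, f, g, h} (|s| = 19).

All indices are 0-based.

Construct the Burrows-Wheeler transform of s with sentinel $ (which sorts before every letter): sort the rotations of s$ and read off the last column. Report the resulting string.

hffhbhbehcgh$efceegc

rank  rotation              last
    0  $fghehcehchfbeegfbch  h
    1  bch$fghehcehchfbeegf  f
    2  beegfbch$fghehcehchf  f
    3  cehchfbeegfbch$fgheh  h
    4  ch$fghehcehchfbeegfb  b
    5  chfbeegfbch$fghehceh  h
    6  eegfbch$fghehcehchfb  b
    7  egfbch$fghehcehchfbe  e
    8  ehcehchfbeegfbch$fgh  h
    9  ehchfbeegfbch$fghehc  c
   10  fbch$fghehcehchfbeeg  g
   11  fbeegfbch$fghehcehch  h
   12  fghehcehchfbeegfbch$  $
   13  gfbch$fghehcehchfbee  e
   14  ghehcehchfbeegfbch$f  f
   15  h$fghehcehchfbeegfbc  c
   16  hcehchfbeegfbch$fghe  e
   17  hchfbeegfbch$fghehce  e
   18  hehcehchfbeegfbch$fg  g
   19  hfbeegfbch$fghehcehc  c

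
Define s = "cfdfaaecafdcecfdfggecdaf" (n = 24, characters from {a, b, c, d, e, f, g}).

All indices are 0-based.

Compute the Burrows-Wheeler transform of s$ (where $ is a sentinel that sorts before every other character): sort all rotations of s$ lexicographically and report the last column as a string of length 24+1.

rank  rotation                   last
    0  $cfdfaaecafdcecfdfggecdaf  f
    1  aaecafdcecfdfggecdaf$cfdf  f
    2  aecafdcecfdfggecdaf$cfdfa  a
    3  af$cfdfaaecafdcecfdfggecd  d
    4  afdcecfdfggecdaf$cfdfaaec  c
    5  cafdcecfdfggecdaf$cfdfaae  e
    6  cdaf$cfdfaaecafdcecfdfgge  e
    7  cecfdfggecdaf$cfdfaaecafd  d
    8  cfdfaaecafdcecfdfggecdaf$  $
    9  cfdfggecdaf$cfdfaaecafdce  e
   10  daf$cfdfaaecafdcecfdfggec  c
   11  dcecfdfggecdaf$cfdfaaecaf  f
   12  dfaaecafdcecfdfggecdaf$cf  f
   13  dfggecdaf$cfdfaaecafdcecf  f
   14  ecafdcecfdfggecdaf$cfdfaa  a
   15  ecdaf$cfdfaaecafdcecfdfgg  g
   16  ecfdfggecdaf$cfdfaaecafdc  c
   17  f$cfdfaaecafdcecfdfggecda  a
   18  faaecafdcecfdfggecdaf$cfd  d
   19  fdcecfdfggecdaf$cfdfaaeca  a
   20  fdfaaecafdcecfdfggecdaf$c  c
   21  fdfggecdaf$cfdfaaecafdcec  c
   22  fggecdaf$cfdfaaecafdcecfd  d
   23  gecdaf$cfdfaaecafdcecfdfg  g
   24  ggecdaf$cfdfaaecafdcecfdf  f

ffadceed$ecfffagcadaccdgf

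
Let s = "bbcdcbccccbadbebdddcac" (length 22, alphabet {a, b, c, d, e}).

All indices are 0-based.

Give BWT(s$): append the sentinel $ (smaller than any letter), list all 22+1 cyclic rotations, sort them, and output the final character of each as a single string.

ccbc$cbedadcdccbbadcdbb

rank  rotation                 last
    0  $bbcdcbccccbadbebdddcac  c
    1  ac$bbcdcbccccbadbebdddc  c
    2  adbebdddcac$bbcdcbccccb  b
    3  badbebdddcac$bbcdcbcccc  c
    4  bbcdcbccccbadbebdddcac$  $
    5  bccccbadbebdddcac$bbcdc  c
    6  bcdcbccccbadbebdddcac$b  b
    7  bdddcac$bbcdcbccccbadbe  e
    8  bebdddcac$bbcdcbccccbad  d
    9  c$bbcdcbccccbadbebdddca  a
   10  cac$bbcdcbccccbadbebddd  d
   11  cbadbebdddcac$bbcdcbccc  c
   12  cbccccbadbebdddcac$bbcd  d
   13  ccbadbebdddcac$bbcdcbcc  c
   14  cccbadbebdddcac$bbcdcbc  c
   15  ccccbadbebdddcac$bbcdcb  b
   16  cdcbccccbadbebdddcac$bb  b
   17  dbebdddcac$bbcdcbccccba  a
   18  dcac$bbcdcbccccbadbebdd  d
   19  dcbccccbadbebdddcac$bbc  c
   20  ddcac$bbcdcbccccbadbebd  d
   21  dddcac$bbcdcbccccbadbeb  b
   22  ebdddcac$bbcdcbccccbadb  b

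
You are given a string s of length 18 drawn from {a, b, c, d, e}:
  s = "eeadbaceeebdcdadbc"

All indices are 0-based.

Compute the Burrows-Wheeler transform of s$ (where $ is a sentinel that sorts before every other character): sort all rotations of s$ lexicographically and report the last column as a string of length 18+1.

cbedddebdacaabee$ec

rank  rotation             last
    0  $eeadbaceeebdcdadbc  c
    1  aceeebdcdadbc$eeadb  b
    2  adbaceeebdcdadbc$ee  e
    3  adbc$eeadbaceeebdcd  d
    4  baceeebdcdadbc$eead  d
    5  bc$eeadbaceeebdcdad  d
    6  bdcdadbc$eeadbaceee  e
    7  c$eeadbaceeebdcdadb  b
    8  cdadbc$eeadbaceeebd  d
    9  ceeebdcdadbc$eeadba  a
   10  dadbc$eeadbaceeebdc  c
   11  dbaceeebdcdadbc$eea  a
   12  dbc$eeadbaceeebdcda  a
   13  dcdadbc$eeadbaceeeb  b
   14  eadbaceeebdcdadbc$e  e
   15  ebdcdadbc$eeadbacee  e
   16  eeadbaceeebdcdadbc$  $
   17  eebdcdadbc$eeadbace  e
   18  eeebdcdadbc$eeadbac  c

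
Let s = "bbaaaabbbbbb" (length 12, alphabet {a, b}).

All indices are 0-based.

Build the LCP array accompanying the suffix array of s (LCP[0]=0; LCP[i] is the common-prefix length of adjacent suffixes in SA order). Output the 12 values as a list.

rank | idx | suffix
   0 |   2 | aaaabbbbbb
   1 |   3 | aaabbbbbb
   2 |   4 | aabbbbbb
   3 |   5 | abbbbbb
   4 |  11 | b
   5 |   1 | baaaabbbbbb
   6 |  10 | bb
   7 |   0 | bbaaaabbbbbb
   8 |   9 | bbb
   9 |   8 | bbbb
  10 |   7 | bbbbb
  11 |   6 | bbbbbb

SA = [2, 3, 4, 5, 11, 1, 10, 0, 9, 8, 7, 6]
rank  pair      lcp
   1  s[2:],s[3:]  3  'aaa'
   2  s[3:],s[4:]  2  'aa'
   3  s[4:],s[5:]  1  'a'
   4  s[5:],s[11:]  0  ''
   5  s[11:],s[1:]  1  'b'
   6  s[1:],s[10:]  1  'b'
   7  s[10:],s[0:]  2  'bb'
   8  s[0:],s[9:]  2  'bb'
   9  s[9:],s[8:]  3  'bbb'
  10  s[8:],s[7:]  4  'bbbb'
  11  s[7:],s[6:]  5  'bbbbb'

[0, 3, 2, 1, 0, 1, 1, 2, 2, 3, 4, 5]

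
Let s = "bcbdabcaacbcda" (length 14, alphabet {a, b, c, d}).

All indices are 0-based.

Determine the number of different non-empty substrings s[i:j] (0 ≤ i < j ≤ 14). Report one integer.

91

rank | idx | suffix
   0 |  13 | a
   1 |   7 | aacbcda
   2 |   4 | abcaacbcda
   3 |   8 | acbcda
   4 |   5 | bcaacbcda
   5 |   0 | bcbdabcaacbcda
   6 |  10 | bcda
   7 |   2 | bdabcaacbcda
   8 |   6 | caacbcda
   9 |   9 | cbcda
  10 |   1 | cbdabcaacbcda
  11 |  11 | cda
  12 |  12 | da
  13 |   3 | dabcaacbcda

SA = [13, 7, 4, 8, 5, 0, 10, 2, 6, 9, 1, 11, 12, 3]
[i] adj suffixes → lcp
  [1] 13/7 → 1 ('a')
  [2] 7/4 → 1 ('a')
  [3] 4/8 → 1 ('a')
  [4] 8/5 → 0 ('')
  [5] 5/0 → 2 ('bc')
  [6] 0/10 → 2 ('bc')
  [7] 10/2 → 1 ('b')
  [8] 2/6 → 0 ('')
  [9] 6/9 → 1 ('c')
  [10] 9/1 → 2 ('cb')
  [11] 1/11 → 1 ('c')
  [12] 11/12 → 0 ('')
  [13] 12/3 → 2 ('da')

n(n+1)/2 = 14·15/2 = 105
Σ LCP = 0 + 1 + 1 + 1 + 0 + 2 + 2 + 1 + 0 + 1 + 2 + 1 + 0 + 2 = 14
distinct = 105 − 14 = 91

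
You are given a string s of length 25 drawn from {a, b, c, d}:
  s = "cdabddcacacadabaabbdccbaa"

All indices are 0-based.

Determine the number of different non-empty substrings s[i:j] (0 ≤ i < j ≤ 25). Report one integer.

rank | idx | suffix
   0 |  24 | a
   1 |  23 | aa
   2 |  15 | aabbdccbaa
   3 |  13 | abaabbdccbaa
   4 |  16 | abbdccbaa
   5 |   2 | abddcacacadabaabbdccbaa
   6 |   7 | acacadabaabbdccbaa
   7 |   9 | acadabaabbdccbaa
   8 |  11 | adabaabbdccbaa
   9 |  22 | baa
  10 |  14 | baabbdccbaa
  11 |  17 | bbdccbaa
  12 |  18 | bdccbaa
  13 |   3 | bddcacacadabaabbdccbaa
  14 |   6 | cacacadabaabbdccbaa
  15 |   8 | cacadabaabbdccbaa
  16 |  10 | cadabaabbdccbaa
  17 |  21 | cbaa
  18 |  20 | ccbaa
  19 |   0 | cdabddcacacadabaabbdccbaa
  20 |  12 | dabaabbdccbaa
  21 |   1 | dabddcacacadabaabbdccbaa
  22 |   5 | dcacacadabaabbdccbaa
  23 |  19 | dccbaa
  24 |   4 | ddcacacadabaabbdccbaa

SA = [24, 23, 15, 13, 16, 2, 7, 9, 11, 22, 14, 17, 18, 3, 6, 8, 10, 21, 20, 0, 12, 1, 5, 19, 4]
[i] adj suffixes → lcp
  [1] 24/23 → 1 ('a')
  [2] 23/15 → 2 ('aa')
  [3] 15/13 → 1 ('a')
  [4] 13/16 → 2 ('ab')
  [5] 16/2 → 2 ('ab')
  [6] 2/7 → 1 ('a')
  [7] 7/9 → 3 ('aca')
  [8] 9/11 → 1 ('a')
  [9] 11/22 → 0 ('')
  [10] 22/14 → 3 ('baa')
  [11] 14/17 → 1 ('b')
  [12] 17/18 → 1 ('b')
  [13] 18/3 → 2 ('bd')
  [14] 3/6 → 0 ('')
  [15] 6/8 → 4 ('caca')
  [16] 8/10 → 2 ('ca')
  [17] 10/21 → 1 ('c')
  [18] 21/20 → 1 ('c')
  [19] 20/0 → 1 ('c')
  [20] 0/12 → 0 ('')
  [21] 12/1 → 3 ('dab')
  [22] 1/5 → 1 ('d')
  [23] 5/19 → 2 ('dc')
  [24] 19/4 → 1 ('d')

n(n+1)/2 = 25·26/2 = 325
Σ LCP = 0 + 1 + 2 + 1 + 2 + 2 + 1 + 3 + 1 + 0 + 3 + 1 + 1 + 2 + 0 + 4 + 2 + 1 + 1 + 1 + 0 + 3 + 1 + 2 + 1 = 36
distinct = 325 − 36 = 289

289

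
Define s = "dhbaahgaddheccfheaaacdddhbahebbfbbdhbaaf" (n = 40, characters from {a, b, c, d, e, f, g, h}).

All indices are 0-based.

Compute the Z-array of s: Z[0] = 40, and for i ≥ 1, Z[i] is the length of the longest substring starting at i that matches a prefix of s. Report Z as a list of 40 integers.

[40, 0, 0, 0, 0, 0, 0, 0, 1, 2, 0, 0, 0, 0, 0, 0, 0, 0, 0, 0, 0, 1, 1, 4, 0, 0, 0, 0, 0, 0, 0, 0, 0, 0, 5, 0, 0, 0, 0, 0]

Z[0]=40
i=1: fresh scan; Z[1]=0
i=2: fresh scan; Z[2]=0
i=3: fresh scan; Z[3]=0
i=4: fresh scan; Z[4]=0
i=5: fresh scan; Z[5]=0
i=6: fresh scan; Z[6]=0
i=7: fresh scan; Z[7]=0
i=8: fresh scan; Z[8]=1 grow→box=[8,9)
i=9: fresh scan; Z[9]=2 grow→box=[9,11)
i=10: min(r-i=1, Z[1]=0)=0; Z[10]=0
i=11: fresh scan; Z[11]=0
i=12: fresh scan; Z[12]=0
i=13: fresh scan; Z[13]=0
i=14: fresh scan; Z[14]=0
i=15: fresh scan; Z[15]=0
i=16: fresh scan; Z[16]=0
i=17: fresh scan; Z[17]=0
i=18: fresh scan; Z[18]=0
i=19: fresh scan; Z[19]=0
i=20: fresh scan; Z[20]=0
i=21: fresh scan; Z[21]=1 grow→box=[21,22)
i=22: fresh scan; Z[22]=1 grow→box=[22,23)
i=23: fresh scan; Z[23]=4 grow→box=[23,27)
i=24: min(r-i=3, Z[1]=0)=0; Z[24]=0
i=25: min(r-i=2, Z[2]=0)=0; Z[25]=0
i=26: min(r-i=1, Z[3]=0)=0; Z[26]=0
i=27: fresh scan; Z[27]=0
i=28: fresh scan; Z[28]=0
i=29: fresh scan; Z[29]=0
i=30: fresh scan; Z[30]=0
i=31: fresh scan; Z[31]=0
i=32: fresh scan; Z[32]=0
i=33: fresh scan; Z[33]=0
i=34: fresh scan; Z[34]=5 grow→box=[34,39)
i=35: min(r-i=4, Z[1]=0)=0; Z[35]=0
i=36: min(r-i=3, Z[2]=0)=0; Z[36]=0
i=37: min(r-i=2, Z[3]=0)=0; Z[37]=0
i=38: min(r-i=1, Z[4]=0)=0; Z[38]=0
i=39: fresh scan; Z[39]=0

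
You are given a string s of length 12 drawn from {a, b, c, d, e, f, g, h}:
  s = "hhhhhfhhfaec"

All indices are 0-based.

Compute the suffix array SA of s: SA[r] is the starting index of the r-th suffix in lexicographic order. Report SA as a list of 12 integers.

[9, 11, 10, 8, 5, 7, 4, 6, 3, 2, 1, 0]

rank→(start, suffix):
  0 → (9, 'aec')
  1 → (11, 'c')
  2 → (10, 'ec')
  3 → (8, 'faec')
  4 → (5, 'fhhfaec')
  5 → (7, 'hfaec')
  6 → (4, 'hfhhfaec')
  7 → (6, 'hhfaec')
  8 → (3, 'hhfhhfaec')
  9 → (2, 'hhhfhhfaec')
  10 → (1, 'hhhhfhhfaec')
  11 → (0, 'hhhhhfhhfaec')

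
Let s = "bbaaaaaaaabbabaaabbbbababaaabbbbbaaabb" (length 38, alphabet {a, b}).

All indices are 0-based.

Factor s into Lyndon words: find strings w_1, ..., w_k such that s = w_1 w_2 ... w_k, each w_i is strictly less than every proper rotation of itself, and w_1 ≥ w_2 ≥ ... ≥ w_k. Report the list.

["b", "b", "aaaaaaaabbabaaabbbbababaaabbbbbaaabb"]

emit factor 1: 'b' (i=0, period=1)
emit factor 2: 'b' (i=1, period=1)
emit factor 3: 'aaaaaaaabbabaaabbbbababaaabbbbbaaabb' (i=2, period=36)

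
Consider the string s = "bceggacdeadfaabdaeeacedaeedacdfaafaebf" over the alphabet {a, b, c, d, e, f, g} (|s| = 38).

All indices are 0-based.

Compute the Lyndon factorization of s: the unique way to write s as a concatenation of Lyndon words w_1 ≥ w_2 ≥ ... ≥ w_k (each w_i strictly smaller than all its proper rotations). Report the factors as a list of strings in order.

emit factor 1: 'bcegg' (i=0, period=5)
emit factor 2: 'acdeadf' (i=5, period=7)
emit factor 3: 'aabdaeeacedaeedacdfaafaebf' (i=12, period=26)

["bcegg", "acdeadf", "aabdaeeacedaeedacdfaafaebf"]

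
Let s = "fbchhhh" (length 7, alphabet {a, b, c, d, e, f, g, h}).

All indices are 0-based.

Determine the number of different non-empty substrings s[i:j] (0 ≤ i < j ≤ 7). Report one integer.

22

rank→(start, suffix):
  0 → (1, 'bchhhh')
  1 → (2, 'chhhh')
  2 → (0, 'fbchhhh')
  3 → (6, 'h')
  4 → (5, 'hh')
  5 → (4, 'hhh')
  6 → (3, 'hhhh')

SA = [1, 2, 0, 6, 5, 4, 3]
rank  pair      lcp
   1  s[1:],s[2:]  0  ''
   2  s[2:],s[0:]  0  ''
   3  s[0:],s[6:]  0  ''
   4  s[6:],s[5:]  1  'h'
   5  s[5:],s[4:]  2  'hh'
   6  s[4:],s[3:]  3  'hhh'

n(n+1)/2 = 7·8/2 = 28
Σ LCP = 0 + 0 + 0 + 0 + 1 + 2 + 3 = 6
distinct = 28 − 6 = 22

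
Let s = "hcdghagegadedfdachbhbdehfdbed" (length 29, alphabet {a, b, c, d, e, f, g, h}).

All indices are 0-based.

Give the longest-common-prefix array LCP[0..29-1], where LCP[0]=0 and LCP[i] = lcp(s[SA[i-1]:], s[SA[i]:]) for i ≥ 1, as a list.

rank→(start, suffix):
  0 → (15, 'achbhbdehfdbed')
  1 → (9, 'adedfdachbhbdehfdbed')
  2 → (5, 'agegadedfdachbhbdehfdbed')
  3 → (20, 'bdehfdbed')
  4 → (26, 'bed')
  5 → (18, 'bhbdehfdbed')
  6 → (1, 'cdghagegadedfdachbhbdehfdbed')
  7 → (16, 'chbhbdehfdbed')
  8 → (28, 'd')
  9 → (14, 'dachbhbdehfdbed')
  10 → (25, 'dbed')
  11 → (10, 'dedfdachbhbdehfdbed')
  12 → (21, 'dehfdbed')
  13 → (12, 'dfdachbhbdehfdbed')
  14 → (2, 'dghagegadedfdachbhbdehfdbed')
  15 → (27, 'ed')
  16 → (11, 'edfdachbhbdehfdbed')
  17 → (7, 'egadedfdachbhbdehfdbed')
  18 → (22, 'ehfdbed')
  19 → (13, 'fdachbhbdehfdbed')
  20 → (24, 'fdbed')
  21 → (8, 'gadedfdachbhbdehfdbed')
  22 → (6, 'gegadedfdachbhbdehfdbed')
  23 → (3, 'ghagegadedfdachbhbdehfdbed')
  24 → (4, 'hagegadedfdachbhbdehfdbed')
  25 → (19, 'hbdehfdbed')
  26 → (17, 'hbhbdehfdbed')
  27 → (0, 'hcdghagegadedfdachbhbdehfdbed')
  28 → (23, 'hfdbed')

SA = [15, 9, 5, 20, 26, 18, 1, 16, 28, 14, 25, 10, 21, 12, 2, 27, 11, 7, 22, 13, 24, 8, 6, 3, 4, 19, 17, 0, 23]
rank  pair      lcp
   1  s[15:],s[9:]  1  'a'
   2  s[9:],s[5:]  1  'a'
   3  s[5:],s[20:]  0  ''
   4  s[20:],s[26:]  1  'b'
   5  s[26:],s[18:]  1  'b'
   6  s[18:],s[1:]  0  ''
   7  s[1:],s[16:]  1  'c'
   8  s[16:],s[28:]  0  ''
   9  s[28:],s[14:]  1  'd'
  10  s[14:],s[25:]  1  'd'
  11  s[25:],s[10:]  1  'd'
  12  s[10:],s[21:]  2  'de'
  13  s[21:],s[12:]  1  'd'
  14  s[12:],s[2:]  1  'd'
  15  s[2:],s[27:]  0  ''
  16  s[27:],s[11:]  2  'ed'
  17  s[11:],s[7:]  1  'e'
  18  s[7:],s[22:]  1  'e'
  19  s[22:],s[13:]  0  ''
  20  s[13:],s[24:]  2  'fd'
  21  s[24:],s[8:]  0  ''
  22  s[8:],s[6:]  1  'g'
  23  s[6:],s[3:]  1  'g'
  24  s[3:],s[4:]  0  ''
  25  s[4:],s[19:]  1  'h'
  26  s[19:],s[17:]  2  'hb'
  27  s[17:],s[0:]  1  'h'
  28  s[0:],s[23:]  1  'h'

[0, 1, 1, 0, 1, 1, 0, 1, 0, 1, 1, 1, 2, 1, 1, 0, 2, 1, 1, 0, 2, 0, 1, 1, 0, 1, 2, 1, 1]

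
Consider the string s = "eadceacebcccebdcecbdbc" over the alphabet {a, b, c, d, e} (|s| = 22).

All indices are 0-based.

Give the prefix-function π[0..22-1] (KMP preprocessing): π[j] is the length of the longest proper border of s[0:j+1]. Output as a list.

π[0] = 0
j=1 s[j]='a': π[1]=0 (border '')
j=2 s[j]='d': π[2]=0 (border '')
j=3 s[j]='c': π[3]=0 (border '')
j=4 s[j]='e': π[4]=1 (border 'e')
j=5 s[j]='a': π[5]=2 (border 'ea')
j=6 s[j]='c': k: 2→0; π[6]=0 (border '')
j=7 s[j]='e': π[7]=1 (border 'e')
j=8 s[j]='b': k: 1→0; π[8]=0 (border '')
j=9 s[j]='c': π[9]=0 (border '')
j=10 s[j]='c': π[10]=0 (border '')
j=11 s[j]='c': π[11]=0 (border '')
j=12 s[j]='e': π[12]=1 (border 'e')
j=13 s[j]='b': k: 1→0; π[13]=0 (border '')
j=14 s[j]='d': π[14]=0 (border '')
j=15 s[j]='c': π[15]=0 (border '')
j=16 s[j]='e': π[16]=1 (border 'e')
j=17 s[j]='c': k: 1→0; π[17]=0 (border '')
j=18 s[j]='b': π[18]=0 (border '')
j=19 s[j]='d': π[19]=0 (border '')
j=20 s[j]='b': π[20]=0 (border '')
j=21 s[j]='c': π[21]=0 (border '')

[0, 0, 0, 0, 1, 2, 0, 1, 0, 0, 0, 0, 1, 0, 0, 0, 1, 0, 0, 0, 0, 0]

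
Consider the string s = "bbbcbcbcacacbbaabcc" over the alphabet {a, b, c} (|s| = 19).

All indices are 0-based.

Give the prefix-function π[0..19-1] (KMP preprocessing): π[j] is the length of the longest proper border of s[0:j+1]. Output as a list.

[0, 1, 2, 0, 1, 0, 1, 0, 0, 0, 0, 0, 1, 2, 0, 0, 1, 0, 0]

π[0] = 0
j=1 s[j]='b': π[1]=1 (border 'b')
j=2 s[j]='b': π[2]=2 (border 'bb')
j=3 s[j]='c': k: 2→1→0; π[3]=0 (border '')
j=4 s[j]='b': π[4]=1 (border 'b')
j=5 s[j]='c': k: 1→0; π[5]=0 (border '')
j=6 s[j]='b': π[6]=1 (border 'b')
j=7 s[j]='c': k: 1→0; π[7]=0 (border '')
j=8 s[j]='a': π[8]=0 (border '')
j=9 s[j]='c': π[9]=0 (border '')
j=10 s[j]='a': π[10]=0 (border '')
j=11 s[j]='c': π[11]=0 (border '')
j=12 s[j]='b': π[12]=1 (border 'b')
j=13 s[j]='b': π[13]=2 (border 'bb')
j=14 s[j]='a': k: 2→1→0; π[14]=0 (border '')
j=15 s[j]='a': π[15]=0 (border '')
j=16 s[j]='b': π[16]=1 (border 'b')
j=17 s[j]='c': k: 1→0; π[17]=0 (border '')
j=18 s[j]='c': π[18]=0 (border '')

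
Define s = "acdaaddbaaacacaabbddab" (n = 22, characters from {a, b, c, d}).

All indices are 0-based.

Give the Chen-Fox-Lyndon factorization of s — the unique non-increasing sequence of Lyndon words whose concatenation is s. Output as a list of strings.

["acd", "aaddb", "aaacacaabbddab"]

emit factor 1: 'acd' (i=0, period=3)
emit factor 2: 'aaddb' (i=3, period=5)
emit factor 3: 'aaacacaabbddab' (i=8, period=14)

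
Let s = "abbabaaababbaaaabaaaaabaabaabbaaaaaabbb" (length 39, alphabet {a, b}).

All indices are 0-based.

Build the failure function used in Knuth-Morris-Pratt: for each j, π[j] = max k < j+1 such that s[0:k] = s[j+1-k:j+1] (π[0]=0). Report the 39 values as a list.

[0, 0, 0, 1, 2, 1, 1, 1, 2, 1, 2, 3, 4, 1, 1, 1, 2, 1, 1, 1, 1, 1, 2, 1, 1, 2, 1, 1, 2, 3, 4, 1, 1, 1, 1, 1, 2, 3, 0]

π[0] = 0
j=1 s[j]='b': π[1]=0 (border '')
j=2 s[j]='b': π[2]=0 (border '')
j=3 s[j]='a': π[3]=1 (border 'a')
j=4 s[j]='b': π[4]=2 (border 'ab')
j=5 s[j]='a': k: 2→0; π[5]=1 (border 'a')
j=6 s[j]='a': k: 1→0; π[6]=1 (border 'a')
j=7 s[j]='a': k: 1→0; π[7]=1 (border 'a')
j=8 s[j]='b': π[8]=2 (border 'ab')
j=9 s[j]='a': k: 2→0; π[9]=1 (border 'a')
j=10 s[j]='b': π[10]=2 (border 'ab')
j=11 s[j]='b': π[11]=3 (border 'abb')
j=12 s[j]='a': π[12]=4 (border 'abba')
j=13 s[j]='a': k: 4→1→0; π[13]=1 (border 'a')
j=14 s[j]='a': k: 1→0; π[14]=1 (border 'a')
j=15 s[j]='a': k: 1→0; π[15]=1 (border 'a')
j=16 s[j]='b': π[16]=2 (border 'ab')
j=17 s[j]='a': k: 2→0; π[17]=1 (border 'a')
j=18 s[j]='a': k: 1→0; π[18]=1 (border 'a')
j=19 s[j]='a': k: 1→0; π[19]=1 (border 'a')
j=20 s[j]='a': k: 1→0; π[20]=1 (border 'a')
j=21 s[j]='a': k: 1→0; π[21]=1 (border 'a')
j=22 s[j]='b': π[22]=2 (border 'ab')
j=23 s[j]='a': k: 2→0; π[23]=1 (border 'a')
j=24 s[j]='a': k: 1→0; π[24]=1 (border 'a')
j=25 s[j]='b': π[25]=2 (border 'ab')
j=26 s[j]='a': k: 2→0; π[26]=1 (border 'a')
j=27 s[j]='a': k: 1→0; π[27]=1 (border 'a')
j=28 s[j]='b': π[28]=2 (border 'ab')
j=29 s[j]='b': π[29]=3 (border 'abb')
j=30 s[j]='a': π[30]=4 (border 'abba')
j=31 s[j]='a': k: 4→1→0; π[31]=1 (border 'a')
j=32 s[j]='a': k: 1→0; π[32]=1 (border 'a')
j=33 s[j]='a': k: 1→0; π[33]=1 (border 'a')
j=34 s[j]='a': k: 1→0; π[34]=1 (border 'a')
j=35 s[j]='a': k: 1→0; π[35]=1 (border 'a')
j=36 s[j]='b': π[36]=2 (border 'ab')
j=37 s[j]='b': π[37]=3 (border 'abb')
j=38 s[j]='b': k: 3→0; π[38]=0 (border '')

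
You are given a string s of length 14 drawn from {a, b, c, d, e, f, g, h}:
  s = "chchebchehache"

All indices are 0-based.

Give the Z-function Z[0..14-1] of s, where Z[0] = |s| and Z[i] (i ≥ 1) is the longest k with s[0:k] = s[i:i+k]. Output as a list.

[14, 0, 2, 0, 0, 0, 2, 0, 0, 0, 0, 2, 0, 0]

Z[0]=14
i=1: i≥r, start 0; Z[1]=0
i=2: i≥r, start 0; Z[2]=2 scan→box=[2,4)
i=3: min(r-i=1, Z[1]=0)=0; Z[3]=0
i=4: i≥r, start 0; Z[4]=0
i=5: i≥r, start 0; Z[5]=0
i=6: i≥r, start 0; Z[6]=2 scan→box=[6,8)
i=7: min(r-i=1, Z[1]=0)=0; Z[7]=0
i=8: i≥r, start 0; Z[8]=0
i=9: i≥r, start 0; Z[9]=0
i=10: i≥r, start 0; Z[10]=0
i=11: i≥r, start 0; Z[11]=2 scan→box=[11,13)
i=12: min(r-i=1, Z[1]=0)=0; Z[12]=0
i=13: i≥r, start 0; Z[13]=0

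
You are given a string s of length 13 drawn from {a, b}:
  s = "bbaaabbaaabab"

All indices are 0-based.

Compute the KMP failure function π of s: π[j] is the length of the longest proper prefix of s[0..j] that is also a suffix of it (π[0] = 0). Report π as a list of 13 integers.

π[0] = 0
j=1 s[j]='b': π[1]=1 (border 'b')
j=2 s[j]='a': k: 1→0; π[2]=0 (border '')
j=3 s[j]='a': π[3]=0 (border '')
j=4 s[j]='a': π[4]=0 (border '')
j=5 s[j]='b': π[5]=1 (border 'b')
j=6 s[j]='b': π[6]=2 (border 'bb')
j=7 s[j]='a': π[7]=3 (border 'bba')
j=8 s[j]='a': π[8]=4 (border 'bbaa')
j=9 s[j]='a': π[9]=5 (border 'bbaaa')
j=10 s[j]='b': π[10]=6 (border 'bbaaab')
j=11 s[j]='a': k: 6→1→0; π[11]=0 (border '')
j=12 s[j]='b': π[12]=1 (border 'b')

[0, 1, 0, 0, 0, 1, 2, 3, 4, 5, 6, 0, 1]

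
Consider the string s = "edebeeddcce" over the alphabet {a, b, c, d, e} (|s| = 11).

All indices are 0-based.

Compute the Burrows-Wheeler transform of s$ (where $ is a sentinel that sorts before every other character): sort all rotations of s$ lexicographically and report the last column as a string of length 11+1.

eedcdeecde$b

rank  rotation      last
    0  $edebeeddcce  e
    1  beeddcce$ede  e
    2  cce$edebeedd  d
    3  ce$edebeeddc  c
    4  dcce$edebeed  d
    5  ddcce$edebee  e
    6  debeeddcce$e  e
    7  e$edebeeddcc  c
    8  ebeeddcce$ed  d
    9  eddcce$edebe  e
   10  edebeeddcce$  $
   11  eeddcce$edeb  b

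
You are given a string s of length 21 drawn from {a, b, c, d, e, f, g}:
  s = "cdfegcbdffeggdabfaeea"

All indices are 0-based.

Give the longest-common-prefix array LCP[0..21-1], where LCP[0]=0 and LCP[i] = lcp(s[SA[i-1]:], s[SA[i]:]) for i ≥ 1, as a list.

[0, 1, 1, 0, 1, 0, 1, 0, 1, 2, 0, 1, 1, 2, 0, 1, 3, 1, 0, 1, 1]

rank | idx | suffix
   0 |  20 | a
   1 |  14 | abfaeea
   2 |  17 | aeea
   3 |   6 | bdffeggdabfaeea
   4 |  15 | bfaeea
   5 |   5 | cbdffeggdabfaeea
   6 |   0 | cdfegcbdffeggdabfaeea
   7 |  13 | dabfaeea
   8 |   1 | dfegcbdffeggdabfaeea
   9 |   7 | dffeggdabfaeea
  10 |  19 | ea
  11 |  18 | eea
  12 |   3 | egcbdffeggdabfaeea
  13 |  10 | eggdabfaeea
  14 |  16 | faeea
  15 |   2 | fegcbdffeggdabfaeea
  16 |   9 | feggdabfaeea
  17 |   8 | ffeggdabfaeea
  18 |   4 | gcbdffeggdabfaeea
  19 |  12 | gdabfaeea
  20 |  11 | ggdabfaeea

SA = [20, 14, 17, 6, 15, 5, 0, 13, 1, 7, 19, 18, 3, 10, 16, 2, 9, 8, 4, 12, 11]
[i] adj suffixes → lcp
  [1] 20/14 → 1 ('a')
  [2] 14/17 → 1 ('a')
  [3] 17/6 → 0 ('')
  [4] 6/15 → 1 ('b')
  [5] 15/5 → 0 ('')
  [6] 5/0 → 1 ('c')
  [7] 0/13 → 0 ('')
  [8] 13/1 → 1 ('d')
  [9] 1/7 → 2 ('df')
  [10] 7/19 → 0 ('')
  [11] 19/18 → 1 ('e')
  [12] 18/3 → 1 ('e')
  [13] 3/10 → 2 ('eg')
  [14] 10/16 → 0 ('')
  [15] 16/2 → 1 ('f')
  [16] 2/9 → 3 ('feg')
  [17] 9/8 → 1 ('f')
  [18] 8/4 → 0 ('')
  [19] 4/12 → 1 ('g')
  [20] 12/11 → 1 ('g')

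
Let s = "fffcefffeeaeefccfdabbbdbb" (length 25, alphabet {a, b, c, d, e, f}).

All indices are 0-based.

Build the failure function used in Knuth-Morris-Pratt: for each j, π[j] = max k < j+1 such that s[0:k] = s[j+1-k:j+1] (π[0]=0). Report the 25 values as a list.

π[0] = 0
j=1 s[j]='f': π[1]=1 (border 'f')
j=2 s[j]='f': π[2]=2 (border 'ff')
j=3 s[j]='c': k: 2→1→0; π[3]=0 (border '')
j=4 s[j]='e': π[4]=0 (border '')
j=5 s[j]='f': π[5]=1 (border 'f')
j=6 s[j]='f': π[6]=2 (border 'ff')
j=7 s[j]='f': π[7]=3 (border 'fff')
j=8 s[j]='e': k: 3→2→1→0; π[8]=0 (border '')
j=9 s[j]='e': π[9]=0 (border '')
j=10 s[j]='a': π[10]=0 (border '')
j=11 s[j]='e': π[11]=0 (border '')
j=12 s[j]='e': π[12]=0 (border '')
j=13 s[j]='f': π[13]=1 (border 'f')
j=14 s[j]='c': k: 1→0; π[14]=0 (border '')
j=15 s[j]='c': π[15]=0 (border '')
j=16 s[j]='f': π[16]=1 (border 'f')
j=17 s[j]='d': k: 1→0; π[17]=0 (border '')
j=18 s[j]='a': π[18]=0 (border '')
j=19 s[j]='b': π[19]=0 (border '')
j=20 s[j]='b': π[20]=0 (border '')
j=21 s[j]='b': π[21]=0 (border '')
j=22 s[j]='d': π[22]=0 (border '')
j=23 s[j]='b': π[23]=0 (border '')
j=24 s[j]='b': π[24]=0 (border '')

[0, 1, 2, 0, 0, 1, 2, 3, 0, 0, 0, 0, 0, 1, 0, 0, 1, 0, 0, 0, 0, 0, 0, 0, 0]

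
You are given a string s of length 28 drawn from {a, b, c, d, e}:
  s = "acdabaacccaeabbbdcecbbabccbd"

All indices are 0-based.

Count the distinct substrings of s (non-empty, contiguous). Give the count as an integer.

rank→(start, suffix):
  0 → (5, 'aacccaeabbbdcecbbabccbd')
  1 → (3, 'abaacccaeabbbdcecbbabccbd')
  2 → (12, 'abbbdcecbbabccbd')
  3 → (22, 'abccbd')
  4 → (6, 'acccaeabbbdcecbbabccbd')
  5 → (0, 'acdabaacccaeabbbdcecbbabccbd')
  6 → (10, 'aeabbbdcecbbabccbd')
  7 → (4, 'baacccaeabbbdcecbbabccbd')
  8 → (21, 'babccbd')
  9 → (20, 'bbabccbd')
  10 → (13, 'bbbdcecbbabccbd')
  11 → (14, 'bbdcecbbabccbd')
  12 → (23, 'bccbd')
  13 → (26, 'bd')
  14 → (15, 'bdcecbbabccbd')
  15 → (9, 'caeabbbdcecbbabccbd')
  16 → (19, 'cbbabccbd')
  17 → (25, 'cbd')
  18 → (8, 'ccaeabbbdcecbbabccbd')
  19 → (24, 'ccbd')
  20 → (7, 'cccaeabbbdcecbbabccbd')
  21 → (1, 'cdabaacccaeabbbdcecbbabccbd')
  22 → (17, 'cecbbabccbd')
  23 → (27, 'd')
  24 → (2, 'dabaacccaeabbbdcecbbabccbd')
  25 → (16, 'dcecbbabccbd')
  26 → (11, 'eabbbdcecbbabccbd')
  27 → (18, 'ecbbabccbd')

SA = [5, 3, 12, 22, 6, 0, 10, 4, 21, 20, 13, 14, 23, 26, 15, 9, 19, 25, 8, 24, 7, 1, 17, 27, 2, 16, 11, 18]
i: (SA[i-1],SA[i]) lcp shared
  1: (5,3) 1 'a'
  2: (3,12) 2 'ab'
  3: (12,22) 2 'ab'
  4: (22,6) 1 'a'
  5: (6,0) 2 'ac'
  6: (0,10) 1 'a'
  7: (10,4) 0 ''
  8: (4,21) 2 'ba'
  9: (21,20) 1 'b'
  10: (20,13) 2 'bb'
  11: (13,14) 2 'bb'
  12: (14,23) 1 'b'
  13: (23,26) 1 'b'
  14: (26,15) 2 'bd'
  15: (15,9) 0 ''
  16: (9,19) 1 'c'
  17: (19,25) 2 'cb'
  18: (25,8) 1 'c'
  19: (8,24) 2 'cc'
  20: (24,7) 2 'cc'
  21: (7,1) 1 'c'
  22: (1,17) 1 'c'
  23: (17,27) 0 ''
  24: (27,2) 1 'd'
  25: (2,16) 1 'd'
  26: (16,11) 0 ''
  27: (11,18) 1 'e'

n(n+1)/2 = 28·29/2 = 406
Σ LCP = 0 + 1 + 2 + 2 + 1 + 2 + 1 + 0 + 2 + 1 + 2 + 2 + 1 + 1 + 2 + 0 + 1 + 2 + 1 + 2 + 2 + 1 + 1 + 0 + 1 + 1 + 0 + 1 = 33
distinct = 406 − 33 = 373

373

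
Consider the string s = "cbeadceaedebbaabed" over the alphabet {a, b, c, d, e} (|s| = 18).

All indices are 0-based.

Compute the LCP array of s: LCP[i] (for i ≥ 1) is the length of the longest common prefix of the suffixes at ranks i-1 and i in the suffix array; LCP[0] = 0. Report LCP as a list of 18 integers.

rank | idx | suffix
   0 |  13 | aabed
   1 |  14 | abed
   2 |   3 | adceaedebbaabed
   3 |   7 | aedebbaabed
   4 |  12 | baabed
   5 |  11 | bbaabed
   6 |   1 | beadceaedebbaabed
   7 |  15 | bed
   8 |   0 | cbeadceaedebbaabed
   9 |   5 | ceaedebbaabed
  10 |  17 | d
  11 |   4 | dceaedebbaabed
  12 |   9 | debbaabed
  13 |   2 | eadceaedebbaabed
  14 |   6 | eaedebbaabed
  15 |  10 | ebbaabed
  16 |  16 | ed
  17 |   8 | edebbaabed

SA = [13, 14, 3, 7, 12, 11, 1, 15, 0, 5, 17, 4, 9, 2, 6, 10, 16, 8]
i: (SA[i-1],SA[i]) lcp shared
  1: (13,14) 1 'a'
  2: (14,3) 1 'a'
  3: (3,7) 1 'a'
  4: (7,12) 0 ''
  5: (12,11) 1 'b'
  6: (11,1) 1 'b'
  7: (1,15) 2 'be'
  8: (15,0) 0 ''
  9: (0,5) 1 'c'
  10: (5,17) 0 ''
  11: (17,4) 1 'd'
  12: (4,9) 1 'd'
  13: (9,2) 0 ''
  14: (2,6) 2 'ea'
  15: (6,10) 1 'e'
  16: (10,16) 1 'e'
  17: (16,8) 2 'ed'

[0, 1, 1, 1, 0, 1, 1, 2, 0, 1, 0, 1, 1, 0, 2, 1, 1, 2]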